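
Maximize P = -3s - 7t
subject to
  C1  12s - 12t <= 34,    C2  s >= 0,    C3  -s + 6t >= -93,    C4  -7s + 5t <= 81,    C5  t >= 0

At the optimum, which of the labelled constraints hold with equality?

C2 and C5

Vertices and P = -3s - 7t:
  (17/6, 0) → P = -17/2
  (0, 81/5) → P = -567/5
  (0, 0) → P = 0
The feasible region is unbounded (it extends along (5, 7), (1, 1)), but P strictly decreases along every unbounded feasible direction, so there is no improving ray and the maximum is attained at a vertex.

The maximum is at (0, 0). Substituting into each constraint, equality holds for C2 and C5; the remaining constraints have slack.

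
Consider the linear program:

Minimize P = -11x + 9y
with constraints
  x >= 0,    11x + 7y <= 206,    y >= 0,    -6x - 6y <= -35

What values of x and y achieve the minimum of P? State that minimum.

x = 206/11, y = 0, minimum P = -206

Corner points and P = -11x + 9y:
  (0, 206/7) → P = 1854/7
  (0, 35/6) → P = 105/2
  (206/11, 0) → P = -206
  (35/6, 0) → P = -385/6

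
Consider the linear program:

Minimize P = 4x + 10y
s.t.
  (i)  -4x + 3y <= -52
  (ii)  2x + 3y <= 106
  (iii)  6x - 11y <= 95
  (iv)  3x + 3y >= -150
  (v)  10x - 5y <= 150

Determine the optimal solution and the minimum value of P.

x = 287/26, y = -34/13, minimum P = 18

Extreme points and P = 4x + 10y:
  (287/26, -34/13) → P = 18
  (19, 8) → P = 156
  (235/16, -5/8) → P = 105/2

At the optimal vertex, -4x + 3y = -52 and 6x - 11y = 95.
Solving simultaneously gives x = 287/26, y = -34/13.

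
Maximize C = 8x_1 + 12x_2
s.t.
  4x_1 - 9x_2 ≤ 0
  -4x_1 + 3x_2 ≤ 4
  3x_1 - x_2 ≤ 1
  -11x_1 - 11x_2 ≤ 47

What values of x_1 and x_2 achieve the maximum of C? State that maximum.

x_1 = 7/5, x_2 = 16/5, maximum C = 248/5

The optimum lies where -4x_1 + 3x_2 = 4 and 3x_1 - x_2 = 1.
Solving simultaneously gives x_1 = 7/5, x_2 = 16/5.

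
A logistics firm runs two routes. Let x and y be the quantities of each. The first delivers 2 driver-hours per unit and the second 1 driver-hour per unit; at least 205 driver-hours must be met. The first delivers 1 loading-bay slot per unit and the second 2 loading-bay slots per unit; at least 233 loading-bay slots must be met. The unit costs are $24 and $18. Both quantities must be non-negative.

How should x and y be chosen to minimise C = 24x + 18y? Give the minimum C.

Corner points and C = 24x + 18y:
  (0, 205) → C = 3690
  (233, 0) → C = 5592
  (59, 87) → C = 2982
The feasible region is unbounded (it extends along (0, 1), (1, 0)), but C strictly increases along every unbounded feasible direction, so there is no improving ray and the minimum is attained at a vertex.

The binding constraints are 2x + y = 205 and x + 2y = 233.
Solving simultaneously gives x = 59, y = 87.

x = 59, y = 87, minimum C = 2982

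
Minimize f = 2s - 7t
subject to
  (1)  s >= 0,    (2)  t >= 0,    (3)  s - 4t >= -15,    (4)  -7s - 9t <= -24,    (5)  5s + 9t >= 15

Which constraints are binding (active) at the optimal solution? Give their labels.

(1) and (3)

Vertices and f = 2s - 7t:
  (0, 15/4) → f = -105/4
  (0, 8/3) → f = -56/3
  (24/7, 0) → f = 48/7
The feasible region is unbounded (it extends along (4, 1), (1, 0)), but f strictly increases along every unbounded feasible direction, so there is no improving ray and the minimum is attained at a vertex.

The minimum is at (0, 15/4). Substituting into each constraint, equality holds for (1) and (3); the remaining constraints have slack.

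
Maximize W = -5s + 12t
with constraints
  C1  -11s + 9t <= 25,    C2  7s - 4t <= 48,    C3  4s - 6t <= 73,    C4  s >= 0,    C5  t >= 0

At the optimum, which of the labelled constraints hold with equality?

C1 and C2

Vertices and W = -5s + 12t:
  (28, 37) → W = 304
  (0, 25/9) → W = 100/3
  (48/7, 0) → W = -240/7
  (0, 0) → W = 0

The maximum is at (28, 37). Substituting into each constraint, equality holds for C1 and C2; the remaining constraints have slack.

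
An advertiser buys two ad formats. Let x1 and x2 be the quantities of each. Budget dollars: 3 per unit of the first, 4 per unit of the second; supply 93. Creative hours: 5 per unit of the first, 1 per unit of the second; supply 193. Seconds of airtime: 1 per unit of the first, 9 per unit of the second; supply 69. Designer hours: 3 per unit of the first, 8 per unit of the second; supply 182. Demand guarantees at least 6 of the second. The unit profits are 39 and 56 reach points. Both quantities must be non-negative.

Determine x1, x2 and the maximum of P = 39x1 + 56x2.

Corner points and P = 39x1 + 56x2:
  (0, 23/3) → P = 1288/3
  (0, 6) → P = 336
  (15, 6) → P = 921

At the optimal vertex, x1 + 9x2 = 69 and x2 = 6.
Solving simultaneously gives x1 = 15, x2 = 6.

x1 = 15, x2 = 6, maximum P = 921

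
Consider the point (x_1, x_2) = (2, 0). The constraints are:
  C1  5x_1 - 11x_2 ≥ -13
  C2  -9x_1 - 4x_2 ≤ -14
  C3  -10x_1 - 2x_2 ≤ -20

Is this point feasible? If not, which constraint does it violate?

C1: 10 ≥ -13 ✓
C2: -18 ≤ -14 ✓
C3: -20 ≤ -20 ✓

feasible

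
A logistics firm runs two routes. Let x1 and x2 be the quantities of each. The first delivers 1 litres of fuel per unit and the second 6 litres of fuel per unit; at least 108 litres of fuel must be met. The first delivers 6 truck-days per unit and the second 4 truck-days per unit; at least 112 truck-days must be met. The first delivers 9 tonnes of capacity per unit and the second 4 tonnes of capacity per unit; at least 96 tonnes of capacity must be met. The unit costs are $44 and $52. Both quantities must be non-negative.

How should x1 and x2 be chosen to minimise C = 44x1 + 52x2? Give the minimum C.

x1 = 15/2, x2 = 67/4, minimum C = 1201

Corner points and C = 44x1 + 52x2:
  (0, 28) → C = 1456
  (108, 0) → C = 4752
  (15/2, 67/4) → C = 1201
The feasible region is unbounded (it extends along (0, 1), (1, 0)), but C strictly increases along every unbounded feasible direction, so there is no improving ray and the minimum is attained at a vertex.

The binding constraints are x1 + 6x2 = 108 and 6x1 + 4x2 = 112.
Solving simultaneously gives x1 = 15/2, x2 = 67/4.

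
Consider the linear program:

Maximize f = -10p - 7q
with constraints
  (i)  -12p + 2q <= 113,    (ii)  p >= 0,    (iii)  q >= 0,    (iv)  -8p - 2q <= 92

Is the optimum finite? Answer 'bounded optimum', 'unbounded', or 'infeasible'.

bounded optimum

Feasible corners and f = -10p - 7q:
  (0, 113/2) → f = -791/2
  (0, 0) → f = 0
The feasible region has finitely many vertices and no improving ray; the maximum is 0 at (0, 0).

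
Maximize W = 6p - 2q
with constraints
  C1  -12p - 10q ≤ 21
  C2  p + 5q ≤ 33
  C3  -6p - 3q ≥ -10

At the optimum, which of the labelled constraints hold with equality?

Vertices and W = 6p - 2q:
  (-87/10, 417/50) → W = -1722/25
  (163/24, -41/4) → W = 245/4
  (-49/27, 188/27) → W = -670/27

The maximum is at (163/24, -41/4). Substituting into each constraint, equality holds for C1 and C3; the remaining constraints have slack.

C1 and C3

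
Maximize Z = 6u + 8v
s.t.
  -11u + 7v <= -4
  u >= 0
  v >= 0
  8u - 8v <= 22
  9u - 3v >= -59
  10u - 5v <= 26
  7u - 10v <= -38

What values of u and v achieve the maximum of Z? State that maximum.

u = 54/5, v = 82/5, maximum Z = 196

Extreme points and Z = 6u + 8v:
  (54/5, 82/5) → Z = 196
  (306/61, 446/61) → Z = 5404/61
  (90/13, 562/65) → Z = 7196/65

The binding constraints are -11u + 7v = -4 and 10u - 5v = 26.
Solving simultaneously gives u = 54/5, v = 82/5.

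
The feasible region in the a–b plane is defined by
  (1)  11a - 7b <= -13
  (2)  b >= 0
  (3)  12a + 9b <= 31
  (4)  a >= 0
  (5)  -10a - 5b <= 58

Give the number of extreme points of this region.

3

Intersecting each pair of boundary lines and keeping only the points that satisfy every inequality leaves:
  (100/183, 497/183)
  (0, 13/7)
  (0, 31/9)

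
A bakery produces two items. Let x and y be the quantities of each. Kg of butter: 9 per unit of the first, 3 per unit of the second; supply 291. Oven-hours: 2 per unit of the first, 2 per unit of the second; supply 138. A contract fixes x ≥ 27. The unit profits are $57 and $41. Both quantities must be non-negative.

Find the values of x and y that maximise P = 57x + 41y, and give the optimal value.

Corner points and P = 57x + 41y:
  (97/3, 0) → P = 1843
  (27, 0) → P = 1539
  (27, 16) → P = 2195

x = 27, y = 16, maximum P = 2195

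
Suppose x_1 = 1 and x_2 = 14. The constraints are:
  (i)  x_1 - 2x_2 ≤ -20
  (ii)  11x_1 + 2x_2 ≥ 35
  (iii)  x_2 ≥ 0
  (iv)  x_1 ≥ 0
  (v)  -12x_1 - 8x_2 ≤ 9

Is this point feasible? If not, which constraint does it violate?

(i): -27 ≤ -20 ✓
(ii): 39 ≥ 35 ✓
(iii): 14 ≥ 0 ✓
(iv): 1 ≥ 0 ✓
(v): -124 ≤ 9 ✓

feasible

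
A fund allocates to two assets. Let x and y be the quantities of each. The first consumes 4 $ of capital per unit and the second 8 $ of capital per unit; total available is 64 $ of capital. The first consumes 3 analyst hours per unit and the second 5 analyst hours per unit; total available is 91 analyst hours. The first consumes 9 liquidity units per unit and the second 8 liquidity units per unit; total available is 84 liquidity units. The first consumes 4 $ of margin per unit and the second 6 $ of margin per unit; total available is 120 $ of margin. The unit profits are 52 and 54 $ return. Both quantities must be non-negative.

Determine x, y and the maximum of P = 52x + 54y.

Feasible corners and P = 52x + 54y:
  (0, 0) → P = 0
  (0, 8) → P = 432
  (28/3, 0) → P = 1456/3
  (4, 6) → P = 532

The binding constraints are 4x + 8y = 64 and 9x + 8y = 84.
Solving simultaneously gives x = 4, y = 6.

x = 4, y = 6, maximum P = 532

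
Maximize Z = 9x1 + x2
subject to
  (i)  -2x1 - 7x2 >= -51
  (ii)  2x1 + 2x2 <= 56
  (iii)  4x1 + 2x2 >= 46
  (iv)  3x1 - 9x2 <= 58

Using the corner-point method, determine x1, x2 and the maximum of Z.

x1 = 865/39, x2 = 37/39, maximum Z = 7822/39

Extreme points and Z = 9x1 + x2:
  (55/6, 14/3) → Z = 523/6
  (865/39, 37/39) → Z = 7822/39
  (265/21, -47/21) → Z = 334/3

The binding constraints are -2x1 - 7x2 = -51 and 3x1 - 9x2 = 58.
Solving simultaneously gives x1 = 865/39, x2 = 37/39.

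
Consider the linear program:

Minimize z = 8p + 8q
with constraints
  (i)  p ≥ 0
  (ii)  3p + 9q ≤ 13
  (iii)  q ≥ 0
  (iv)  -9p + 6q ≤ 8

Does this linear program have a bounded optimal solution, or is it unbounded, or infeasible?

Vertices and z = 8p + 8q:
  (0, 0) → z = 0
  (0, 4/3) → z = 32/3
  (13/3, 0) → z = 104/3
  (2/33, 47/33) → z = 392/33
The feasible region has finitely many vertices and no improving ray; the minimum is 0 at (0, 0).

bounded optimum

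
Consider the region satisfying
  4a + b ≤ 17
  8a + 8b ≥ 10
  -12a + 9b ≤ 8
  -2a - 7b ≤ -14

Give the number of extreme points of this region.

Pairwise boundary intersections that survive every other constraint:
  (145/48, 59/12)
  (105/26, 11/13)
  (35/51, 92/51)

3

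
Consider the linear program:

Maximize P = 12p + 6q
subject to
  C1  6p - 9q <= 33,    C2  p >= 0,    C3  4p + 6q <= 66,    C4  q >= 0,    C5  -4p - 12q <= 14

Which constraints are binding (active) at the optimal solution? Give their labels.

C1 and C3

Feasible corners and P = 12p + 6q:
  (11, 11/3) → P = 154
  (11/2, 0) → P = 66
  (0, 11) → P = 66
  (0, 0) → P = 0

The maximum is at (11, 11/3). Substituting into each constraint, equality holds for C1 and C3; the remaining constraints have slack.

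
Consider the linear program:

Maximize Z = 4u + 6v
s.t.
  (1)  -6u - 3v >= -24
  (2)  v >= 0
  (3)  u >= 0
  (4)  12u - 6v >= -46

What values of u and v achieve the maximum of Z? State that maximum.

Corner points and Z = 4u + 6v:
  (4, 0) → Z = 16
  (1/12, 47/6) → Z = 142/3
  (0, 0) → Z = 0
  (0, 23/3) → Z = 46

u = 1/12, v = 47/6, maximum Z = 142/3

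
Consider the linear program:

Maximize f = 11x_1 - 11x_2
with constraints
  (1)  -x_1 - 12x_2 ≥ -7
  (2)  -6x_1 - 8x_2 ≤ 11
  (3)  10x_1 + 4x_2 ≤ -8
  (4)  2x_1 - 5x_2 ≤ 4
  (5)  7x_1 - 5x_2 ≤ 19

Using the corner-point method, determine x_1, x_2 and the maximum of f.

x_1 = -12/29, x_2 = -28/29, maximum f = 176/29

Corner points and f = 11x_1 - 11x_2:
  (-47/16, 53/64) → f = -2651/64
  (-31/29, 39/58) → f = -1111/58
  (-1/2, -1) → f = 11/2
  (-12/29, -28/29) → f = 176/29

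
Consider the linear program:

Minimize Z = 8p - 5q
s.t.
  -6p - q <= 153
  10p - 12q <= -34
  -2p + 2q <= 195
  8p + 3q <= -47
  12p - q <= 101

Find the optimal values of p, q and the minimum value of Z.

p = -501/14, q = 432/7, minimum Z = -4164/7

Extreme points and Z = 8p - 5q:
  (-935/41, -663/41) → Z = -4165/41
  (-501/14, 432/7) → Z = -4164/7
  (-37/7, -11/7) → Z = -241/7
  (-679/22, 733/11) → Z = -6381/11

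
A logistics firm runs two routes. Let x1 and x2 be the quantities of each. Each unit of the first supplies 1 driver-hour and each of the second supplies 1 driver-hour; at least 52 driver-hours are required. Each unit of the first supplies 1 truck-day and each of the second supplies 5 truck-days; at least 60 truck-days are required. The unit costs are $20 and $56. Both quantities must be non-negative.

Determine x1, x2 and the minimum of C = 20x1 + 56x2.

Extreme points and C = 20x1 + 56x2:
  (0, 52) → C = 2912
  (60, 0) → C = 1200
  (50, 2) → C = 1112
The feasible region is unbounded (it extends along (0, 1), (1, 0)), but C strictly increases along every unbounded feasible direction, so there is no improving ray and the minimum is attained at a vertex.

The binding constraints are x1 + x2 = 52 and x1 + 5x2 = 60.
Solving simultaneously gives x1 = 50, x2 = 2.

x1 = 50, x2 = 2, minimum C = 1112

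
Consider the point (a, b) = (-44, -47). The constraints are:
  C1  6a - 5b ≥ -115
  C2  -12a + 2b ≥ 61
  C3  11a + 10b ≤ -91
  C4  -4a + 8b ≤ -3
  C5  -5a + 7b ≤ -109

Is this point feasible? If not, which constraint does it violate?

C1: -29 ≥ -115 ✓
C2: 434 ≥ 61 ✓
C3: -954 ≤ -91 ✓
C4: -200 ≤ -3 ✓
C5: -109 ≤ -109 ✓

feasible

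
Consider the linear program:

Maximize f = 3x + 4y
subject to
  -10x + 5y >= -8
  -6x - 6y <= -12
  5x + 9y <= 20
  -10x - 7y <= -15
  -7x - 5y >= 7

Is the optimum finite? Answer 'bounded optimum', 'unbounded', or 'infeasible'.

The boundaries -10x + 5y = -8 and -6x - 6y = -12 meet at (6/5, 4/5), but that point violates -7x - 5y ≥ 7. Every candidate vertex is excluded by some other constraint, so the feasible region is empty.

infeasible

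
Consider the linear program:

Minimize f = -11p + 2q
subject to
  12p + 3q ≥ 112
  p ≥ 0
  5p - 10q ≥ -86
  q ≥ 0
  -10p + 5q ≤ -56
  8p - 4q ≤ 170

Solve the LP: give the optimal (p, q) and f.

The optimum lies where 5p - 10q = -86 and 8p - 4q = 170.
Solving simultaneously gives p = 511/15, q = 769/30.

p = 511/15, q = 769/30, minimum f = -4852/15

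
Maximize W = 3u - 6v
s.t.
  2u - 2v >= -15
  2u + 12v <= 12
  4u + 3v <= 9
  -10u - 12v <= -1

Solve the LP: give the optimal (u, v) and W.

u = 35/6, v = -43/9, maximum W = 277/6

Corner points and W = 3u - 6v:
  (12/7, 5/7) → W = 6/7
  (-11/8, 59/48) → W = -23/2
  (35/6, -43/9) → W = 277/6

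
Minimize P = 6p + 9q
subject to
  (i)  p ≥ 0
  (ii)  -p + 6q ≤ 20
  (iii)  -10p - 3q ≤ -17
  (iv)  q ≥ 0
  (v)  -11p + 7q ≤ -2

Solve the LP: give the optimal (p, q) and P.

p = 17/10, q = 0, minimum P = 51/5

The feasible region is unbounded (it extends along (6, 1), (1, 0)), but P strictly increases along every unbounded feasible direction, so there is no improving ray and the minimum is attained at a vertex.

The binding constraints are -10p - 3q = -17 and q = 0.
Solving simultaneously gives p = 17/10, q = 0.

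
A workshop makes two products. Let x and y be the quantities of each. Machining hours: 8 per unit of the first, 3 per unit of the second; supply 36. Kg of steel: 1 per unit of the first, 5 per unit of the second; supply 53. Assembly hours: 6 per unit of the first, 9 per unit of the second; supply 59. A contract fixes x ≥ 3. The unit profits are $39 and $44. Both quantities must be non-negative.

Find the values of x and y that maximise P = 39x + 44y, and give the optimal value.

x = 3, y = 4, maximum P = 293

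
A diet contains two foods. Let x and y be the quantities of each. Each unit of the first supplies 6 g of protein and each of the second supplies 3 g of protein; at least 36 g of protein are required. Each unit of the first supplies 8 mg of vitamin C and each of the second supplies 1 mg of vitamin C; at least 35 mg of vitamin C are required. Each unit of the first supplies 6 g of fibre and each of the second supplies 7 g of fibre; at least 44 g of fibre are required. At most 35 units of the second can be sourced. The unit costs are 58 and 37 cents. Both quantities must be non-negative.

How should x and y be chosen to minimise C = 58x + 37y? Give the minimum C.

x = 5, y = 2, minimum C = 364

Corner points and C = 58x + 37y:
  (0, 35) → C = 1295
  (22/3, 0) → C = 1276/3
  (23/6, 13/3) → C = 1148/3
  (5, 2) → C = 364
The feasible region is unbounded (it extends along (1, 0)), but C strictly increases along every unbounded feasible direction, so there is no improving ray and the minimum is attained at a vertex.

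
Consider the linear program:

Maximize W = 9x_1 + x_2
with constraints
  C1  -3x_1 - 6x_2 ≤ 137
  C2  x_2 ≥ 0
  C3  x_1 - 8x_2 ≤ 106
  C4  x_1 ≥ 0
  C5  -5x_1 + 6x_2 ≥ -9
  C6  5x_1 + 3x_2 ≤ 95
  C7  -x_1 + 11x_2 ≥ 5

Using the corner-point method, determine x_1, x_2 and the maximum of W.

Vertices and W = 9x_1 + x_2:
  (0, 95/3) → W = 95/3
  (0, 5/11) → W = 5/11
  (199/15, 86/9) → W = 5803/45
  (129/49, 34/49) → W = 1195/49

The binding constraints are -5x_1 + 6x_2 = -9 and 5x_1 + 3x_2 = 95.
Solving simultaneously gives x_1 = 199/15, x_2 = 86/9.

x_1 = 199/15, x_2 = 86/9, maximum W = 5803/45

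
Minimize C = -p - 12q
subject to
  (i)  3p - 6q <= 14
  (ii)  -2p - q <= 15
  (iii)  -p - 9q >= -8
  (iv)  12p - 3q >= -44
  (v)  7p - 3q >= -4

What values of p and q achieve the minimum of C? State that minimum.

p = -2/11, q = 10/11, minimum C = -118/11

Vertices and C = -p - 12q:
  (58/11, 10/33) → C = -98/11
  (-2, -10/3) → C = 42
  (-2/11, 10/11) → C = -118/11

The binding constraints are -p - 9q = -8 and 7p - 3q = -4.
Solving simultaneously gives p = -2/11, q = 10/11.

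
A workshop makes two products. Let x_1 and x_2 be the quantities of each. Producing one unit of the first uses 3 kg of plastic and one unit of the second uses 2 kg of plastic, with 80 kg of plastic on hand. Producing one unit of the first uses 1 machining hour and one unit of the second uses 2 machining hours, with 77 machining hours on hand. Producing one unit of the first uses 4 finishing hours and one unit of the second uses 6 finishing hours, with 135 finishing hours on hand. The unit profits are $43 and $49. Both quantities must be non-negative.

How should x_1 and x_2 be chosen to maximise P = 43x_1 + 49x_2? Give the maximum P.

x_1 = 21, x_2 = 17/2, maximum P = 2639/2

Feasible corners and P = 43x_1 + 49x_2:
  (0, 0) → P = 0
  (0, 45/2) → P = 2205/2
  (80/3, 0) → P = 3440/3
  (21, 17/2) → P = 2639/2

The binding constraints are 3x_1 + 2x_2 = 80 and 4x_1 + 6x_2 = 135.
Solving simultaneously gives x_1 = 21, x_2 = 17/2.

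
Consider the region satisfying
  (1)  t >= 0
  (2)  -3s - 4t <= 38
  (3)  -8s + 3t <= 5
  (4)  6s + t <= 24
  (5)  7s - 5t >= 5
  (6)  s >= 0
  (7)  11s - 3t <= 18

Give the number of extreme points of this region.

Intersecting each pair of boundary lines and keeping only the points that satisfy every inequality leaves:
  (5/7, 0)
  (18/11, 0)
  (75/34, 71/34)

3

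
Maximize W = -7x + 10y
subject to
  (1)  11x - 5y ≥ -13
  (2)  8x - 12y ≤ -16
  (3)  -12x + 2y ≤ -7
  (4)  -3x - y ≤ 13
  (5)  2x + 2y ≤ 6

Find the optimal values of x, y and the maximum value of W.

Feasible corners and W = -7x + 10y:
  (29/32, 31/16) → W = 417/32
  (1, 2) → W = 13
  (13/14, 29/14) → W = 199/14

x = 13/14, y = 29/14, maximum W = 199/14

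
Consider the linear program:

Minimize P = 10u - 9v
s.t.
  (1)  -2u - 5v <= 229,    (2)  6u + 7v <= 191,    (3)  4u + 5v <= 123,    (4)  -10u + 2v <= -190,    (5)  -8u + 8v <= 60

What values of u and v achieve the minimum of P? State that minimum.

u = 598/29, v = 235/29, minimum P = 3865/29

Extreme points and P = 10u - 9v:
  (1279/8, -439/4) → P = 5173/2
  (82/9, -445/9) → P = 4825/9
  (47, -13) → P = 587
  (598/29, 235/29) → P = 3865/29

The binding constraints are 4u + 5v = 123 and -10u + 2v = -190.
Solving simultaneously gives u = 598/29, v = 235/29.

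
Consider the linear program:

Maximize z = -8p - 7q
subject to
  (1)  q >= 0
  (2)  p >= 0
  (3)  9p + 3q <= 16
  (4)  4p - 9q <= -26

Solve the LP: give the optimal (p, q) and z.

Feasible corners and z = -8p - 7q:
  (0, 16/3) → z = -112/3
  (0, 26/9) → z = -182/9
  (22/31, 298/93) → z = -2614/93

At the optimal vertex, p = 0 and 4p - 9q = -26.
Solving simultaneously gives p = 0, q = 26/9.

p = 0, q = 26/9, maximum z = -182/9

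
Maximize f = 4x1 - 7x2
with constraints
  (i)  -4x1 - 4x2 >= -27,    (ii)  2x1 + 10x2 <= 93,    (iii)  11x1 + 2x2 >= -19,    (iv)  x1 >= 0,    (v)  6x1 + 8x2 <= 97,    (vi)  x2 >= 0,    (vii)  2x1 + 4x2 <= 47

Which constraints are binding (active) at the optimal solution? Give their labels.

Extreme points and f = 4x1 - 7x2:
  (0, 27/4) → f = -189/4
  (27/4, 0) → f = 27
  (0, 0) → f = 0

The maximum is at (27/4, 0). Substituting into each constraint, equality holds for (i) and (vi); the remaining constraints have slack.

(i) and (vi)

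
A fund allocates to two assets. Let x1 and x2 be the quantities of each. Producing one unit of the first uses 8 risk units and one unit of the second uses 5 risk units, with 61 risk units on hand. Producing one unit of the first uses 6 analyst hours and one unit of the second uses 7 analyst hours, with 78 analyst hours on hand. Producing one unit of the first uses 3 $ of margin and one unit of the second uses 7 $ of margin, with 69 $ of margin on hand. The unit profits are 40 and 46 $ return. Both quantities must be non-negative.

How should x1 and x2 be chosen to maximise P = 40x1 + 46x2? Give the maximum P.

x1 = 2, x2 = 9, maximum P = 494

Corner points and P = 40x1 + 46x2:
  (0, 0) → P = 0
  (0, 69/7) → P = 3174/7
  (61/8, 0) → P = 305
  (2, 9) → P = 494

The binding constraints are 8x1 + 5x2 = 61 and 3x1 + 7x2 = 69.
Solving simultaneously gives x1 = 2, x2 = 9.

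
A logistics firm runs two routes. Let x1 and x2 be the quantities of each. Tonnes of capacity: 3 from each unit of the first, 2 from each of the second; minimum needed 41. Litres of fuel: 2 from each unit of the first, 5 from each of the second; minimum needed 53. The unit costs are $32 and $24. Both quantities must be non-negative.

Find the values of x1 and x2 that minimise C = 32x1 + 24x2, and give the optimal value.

Extreme points and C = 32x1 + 24x2:
  (0, 41/2) → C = 492
  (53/2, 0) → C = 848
  (9, 7) → C = 456
The feasible region is unbounded (it extends along (0, 1), (1, 0)), but C strictly increases along every unbounded feasible direction, so there is no improving ray and the minimum is attained at a vertex.

The optimum lies where 3x1 + 2x2 = 41 and 2x1 + 5x2 = 53.
Solving simultaneously gives x1 = 9, x2 = 7.

x1 = 9, x2 = 7, minimum C = 456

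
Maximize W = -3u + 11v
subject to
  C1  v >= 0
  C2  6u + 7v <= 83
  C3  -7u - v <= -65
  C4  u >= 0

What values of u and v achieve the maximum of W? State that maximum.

Feasible corners and W = -3u + 11v:
  (83/6, 0) → W = -83/2
  (65/7, 0) → W = -195/7
  (372/43, 191/43) → W = 985/43

The binding constraints are 6u + 7v = 83 and -7u - v = -65.
Solving simultaneously gives u = 372/43, v = 191/43.

u = 372/43, v = 191/43, maximum W = 985/43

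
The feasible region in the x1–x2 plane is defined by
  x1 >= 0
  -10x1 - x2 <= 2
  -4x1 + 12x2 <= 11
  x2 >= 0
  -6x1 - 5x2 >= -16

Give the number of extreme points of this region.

The feasible vertices (each the meet of two boundaries and inside every other half-plane) are:
  (0, 11/12)
  (0, 0)
  (137/92, 65/46)
  (8/3, 0)

4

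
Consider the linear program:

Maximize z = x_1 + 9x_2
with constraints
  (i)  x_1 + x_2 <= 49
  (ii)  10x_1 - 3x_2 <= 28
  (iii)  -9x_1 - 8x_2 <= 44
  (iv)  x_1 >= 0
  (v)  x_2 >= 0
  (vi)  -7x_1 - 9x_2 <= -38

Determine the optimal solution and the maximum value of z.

x_1 = 0, x_2 = 49, maximum z = 441

Extreme points and z = x_1 + 9x_2:
  (175/13, 462/13) → z = 4333/13
  (0, 49) → z = 441
  (122/37, 184/111) → z = 674/37
  (0, 38/9) → z = 38

At the optimal vertex, x_1 + x_2 = 49 and x_1 = 0.
Solving simultaneously gives x_1 = 0, x_2 = 49.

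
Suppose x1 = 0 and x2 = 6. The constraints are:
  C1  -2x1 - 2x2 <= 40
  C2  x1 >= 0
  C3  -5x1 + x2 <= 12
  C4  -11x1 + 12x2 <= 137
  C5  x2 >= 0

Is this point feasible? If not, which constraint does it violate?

feasible

C1: -12 ≤ 40 ✓
C2: 0 ≥ 0 ✓
C3: 6 ≤ 12 ✓
C4: 72 ≤ 137 ✓
C5: 6 ≥ 0 ✓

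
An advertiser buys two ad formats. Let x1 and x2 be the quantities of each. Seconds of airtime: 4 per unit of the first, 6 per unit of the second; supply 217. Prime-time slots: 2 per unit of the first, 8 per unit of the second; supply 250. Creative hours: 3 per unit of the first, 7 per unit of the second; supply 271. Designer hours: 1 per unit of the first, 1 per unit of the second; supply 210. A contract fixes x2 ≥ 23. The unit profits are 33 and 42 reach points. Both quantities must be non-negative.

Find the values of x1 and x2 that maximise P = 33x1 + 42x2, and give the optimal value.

x1 = 79/4, x2 = 23, maximum P = 6471/4

Vertices and P = 33x1 + 42x2:
  (0, 125/4) → P = 2625/2
  (0, 23) → P = 966
  (59/5, 283/10) → P = 1578
  (79/4, 23) → P = 6471/4

The optimum lies where 4x1 + 6x2 = 217 and x2 = 23.
Solving simultaneously gives x1 = 79/4, x2 = 23.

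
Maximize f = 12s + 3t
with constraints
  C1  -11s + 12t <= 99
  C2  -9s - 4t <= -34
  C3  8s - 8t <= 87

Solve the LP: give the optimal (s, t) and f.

s = 459/2, t = 1749/8, maximum f = 27279/8

At the optimal vertex, -11s + 12t = 99 and 8s - 8t = 87.
Solving simultaneously gives s = 459/2, t = 1749/8.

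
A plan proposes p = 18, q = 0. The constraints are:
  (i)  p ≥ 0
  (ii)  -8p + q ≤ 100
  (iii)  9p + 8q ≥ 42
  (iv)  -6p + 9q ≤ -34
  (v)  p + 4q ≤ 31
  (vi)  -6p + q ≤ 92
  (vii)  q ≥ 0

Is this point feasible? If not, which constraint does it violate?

feasible

(i): 18 ≥ 0 ✓
(ii): -144 ≤ 100 ✓
(iii): 162 ≥ 42 ✓
(iv): -108 ≤ -34 ✓
(v): 18 ≤ 31 ✓
(vi): -108 ≤ 92 ✓
(vii): 0 ≥ 0 ✓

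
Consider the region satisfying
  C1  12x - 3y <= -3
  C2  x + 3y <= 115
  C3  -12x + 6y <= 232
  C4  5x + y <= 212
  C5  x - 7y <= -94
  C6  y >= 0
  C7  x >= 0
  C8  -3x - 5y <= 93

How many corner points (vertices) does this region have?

The feasible vertices (each the meet of two boundaries and inside every other half-plane) are:
  (112/13, 461/13)
  (29/9, 125/9)
  (0, 115/3)
  (0, 94/7)

4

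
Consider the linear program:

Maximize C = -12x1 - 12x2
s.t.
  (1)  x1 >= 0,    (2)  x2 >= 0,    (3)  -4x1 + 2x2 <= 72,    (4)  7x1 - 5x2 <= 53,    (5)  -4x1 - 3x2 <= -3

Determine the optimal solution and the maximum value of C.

Extreme points and C = -12x1 - 12x2:
  (0, 36) → C = -432
  (0, 1) → C = -12
  (53/7, 0) → C = -636/7
  (3/4, 0) → C = -9
The feasible region is unbounded (it extends along (1, 2), (5, 7)), but C strictly decreases along every unbounded feasible direction, so there is no improving ray and the maximum is attained at a vertex.

The binding constraints are x2 = 0 and -4x1 - 3x2 = -3.
Solving simultaneously gives x1 = 3/4, x2 = 0.

x1 = 3/4, x2 = 0, maximum C = -9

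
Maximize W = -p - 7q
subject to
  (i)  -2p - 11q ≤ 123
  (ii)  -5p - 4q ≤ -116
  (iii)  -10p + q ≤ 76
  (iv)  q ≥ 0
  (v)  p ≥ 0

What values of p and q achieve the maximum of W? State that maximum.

Vertices and W = -p - 7q:
  (116/5, 0) → W = -116/5
  (0, 29) → W = -203
  (0, 76) → W = -532
The feasible region is unbounded (it extends along (1, 10), (1, 0)), but W strictly decreases along every unbounded feasible direction, so there is no improving ray and the maximum is attained at a vertex.

The binding constraints are -5p - 4q = -116 and q = 0.
Solving simultaneously gives p = 116/5, q = 0.

p = 116/5, q = 0, maximum W = -116/5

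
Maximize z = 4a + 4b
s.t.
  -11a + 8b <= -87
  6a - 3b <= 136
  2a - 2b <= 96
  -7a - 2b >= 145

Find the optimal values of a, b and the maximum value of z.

Corner points and z = 4a + 4b:
  (-99, -147) → z = -984
  (-493/39, -1102/39) → z = -6380/39
  (-49/9, -481/9) → z = -2120/9

The binding constraints are -11a + 8b = -87 and -7a - 2b = 145.
Solving simultaneously gives a = -493/39, b = -1102/39.

a = -493/39, b = -1102/39, maximum z = -6380/39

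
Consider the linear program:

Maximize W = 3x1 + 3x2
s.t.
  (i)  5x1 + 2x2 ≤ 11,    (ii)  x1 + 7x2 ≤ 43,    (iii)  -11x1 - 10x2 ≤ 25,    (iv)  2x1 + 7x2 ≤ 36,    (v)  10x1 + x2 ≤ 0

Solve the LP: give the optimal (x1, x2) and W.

x1 = -9/17, x2 = 90/17, maximum W = 243/17

Corner points and W = 3x1 + 3x2:
  (-605/67, 498/67) → W = -321/67
  (-7, 50/7) → W = 3/7
  (25/89, -250/89) → W = -675/89
  (-9/17, 90/17) → W = 243/17

The binding constraints are 2x1 + 7x2 = 36 and 10x1 + x2 = 0.
Solving simultaneously gives x1 = -9/17, x2 = 90/17.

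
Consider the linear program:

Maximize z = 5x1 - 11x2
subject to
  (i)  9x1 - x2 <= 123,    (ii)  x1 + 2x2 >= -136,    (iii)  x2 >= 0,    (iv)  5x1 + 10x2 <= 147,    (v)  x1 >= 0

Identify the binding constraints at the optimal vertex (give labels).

(i) and (iii)

Vertices and z = 5x1 - 11x2:
  (41/3, 0) → z = 205/3
  (1377/95, 708/95) → z = -903/95
  (0, 0) → z = 0
  (0, 147/10) → z = -1617/10

The maximum is at (41/3, 0). Substituting into each constraint, equality holds for (i) and (iii); the remaining constraints have slack.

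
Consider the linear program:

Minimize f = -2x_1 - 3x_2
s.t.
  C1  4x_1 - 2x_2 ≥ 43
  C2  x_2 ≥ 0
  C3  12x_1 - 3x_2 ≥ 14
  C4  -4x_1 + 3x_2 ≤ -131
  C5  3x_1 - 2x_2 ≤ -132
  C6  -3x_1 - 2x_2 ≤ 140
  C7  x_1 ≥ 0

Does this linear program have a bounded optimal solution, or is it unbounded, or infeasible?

infeasible

The boundaries 4x_1 - 2x_2 = 43 and 3x_1 - 2x_2 = -132 meet at (175, 657/2), but that point violates -4x_1 + 3x_2 ≤ -131. Every candidate vertex is excluded by some other constraint, so the feasible region is empty.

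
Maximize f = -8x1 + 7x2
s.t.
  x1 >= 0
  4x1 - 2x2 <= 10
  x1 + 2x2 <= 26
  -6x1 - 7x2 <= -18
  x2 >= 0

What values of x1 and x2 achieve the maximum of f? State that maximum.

Feasible corners and f = -8x1 + 7x2:
  (0, 13) → f = 91
  (0, 18/7) → f = 18
  (36/5, 47/5) → f = 41/5
  (53/20, 3/10) → f = -191/10

x1 = 0, x2 = 13, maximum f = 91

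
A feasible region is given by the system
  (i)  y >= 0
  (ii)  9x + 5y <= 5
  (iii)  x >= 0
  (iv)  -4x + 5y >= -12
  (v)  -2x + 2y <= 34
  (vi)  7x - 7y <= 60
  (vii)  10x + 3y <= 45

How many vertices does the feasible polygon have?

3

Pairwise boundary intersections that survive every other constraint:
  (5/9, 0)
  (0, 0)
  (0, 1)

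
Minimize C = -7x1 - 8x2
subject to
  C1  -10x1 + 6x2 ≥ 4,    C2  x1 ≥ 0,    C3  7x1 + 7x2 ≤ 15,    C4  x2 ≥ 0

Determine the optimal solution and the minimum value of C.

Corner points and C = -7x1 - 8x2:
  (0, 2/3) → C = -16/3
  (31/56, 89/56) → C = -929/56
  (0, 15/7) → C = -120/7

x1 = 0, x2 = 15/7, minimum C = -120/7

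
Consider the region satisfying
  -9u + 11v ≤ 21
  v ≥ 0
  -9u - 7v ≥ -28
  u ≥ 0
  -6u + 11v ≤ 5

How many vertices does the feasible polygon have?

4

Of the 10 pairwise boundary intersections, those satisfying every inequality are:
  (28/9, 0)
  (0, 0)
  (91/47, 71/47)
  (0, 5/11)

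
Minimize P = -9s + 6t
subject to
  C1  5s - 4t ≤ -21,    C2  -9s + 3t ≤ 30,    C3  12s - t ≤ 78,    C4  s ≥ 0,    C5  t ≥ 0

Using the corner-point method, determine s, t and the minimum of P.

Extreme points and P = -9s + 6t:
  (333/43, 642/43) → P = 855/43
  (0, 21/4) → P = 63/2
  (88/9, 118/3) → P = 148
  (0, 10) → P = 60

The binding constraints are 5s - 4t = -21 and 12s - t = 78.
Solving simultaneously gives s = 333/43, t = 642/43.

s = 333/43, t = 642/43, minimum P = 855/43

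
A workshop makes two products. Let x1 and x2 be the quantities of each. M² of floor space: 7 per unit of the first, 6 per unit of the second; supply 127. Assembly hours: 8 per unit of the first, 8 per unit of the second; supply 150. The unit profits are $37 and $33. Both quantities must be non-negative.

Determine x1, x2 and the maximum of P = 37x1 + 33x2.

Vertices and P = 37x1 + 33x2:
  (0, 0) → P = 0
  (0, 75/4) → P = 2475/4
  (127/7, 0) → P = 4699/7
  (29/2, 17/4) → P = 2707/4

The binding constraints are 7x1 + 6x2 = 127 and 8x1 + 8x2 = 150.
Solving simultaneously gives x1 = 29/2, x2 = 17/4.

x1 = 29/2, x2 = 17/4, maximum P = 2707/4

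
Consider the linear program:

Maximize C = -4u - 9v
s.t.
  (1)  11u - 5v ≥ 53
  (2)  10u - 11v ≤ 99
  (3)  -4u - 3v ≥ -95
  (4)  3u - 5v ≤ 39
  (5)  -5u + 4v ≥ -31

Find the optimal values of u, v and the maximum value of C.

Extreme points and C = -4u - 9v:
  (634/53, 833/53) → C = -10033/53
  (3, -4) → C = 24
  (473/31, 351/31) → C = -5051/31

u = 3, v = -4, maximum C = 24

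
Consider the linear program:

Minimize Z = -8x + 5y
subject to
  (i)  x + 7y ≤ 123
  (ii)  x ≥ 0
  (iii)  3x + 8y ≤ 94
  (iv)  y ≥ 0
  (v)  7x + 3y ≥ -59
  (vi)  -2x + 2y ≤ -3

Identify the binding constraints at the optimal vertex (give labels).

Extreme points and Z = -8x + 5y:
  (94/3, 0) → Z = -752/3
  (106/11, 179/22) → Z = -801/22
  (3/2, 0) → Z = -12

The minimum is at (94/3, 0). Substituting into each constraint, equality holds for (iii) and (iv); the remaining constraints have slack.

(iii) and (iv)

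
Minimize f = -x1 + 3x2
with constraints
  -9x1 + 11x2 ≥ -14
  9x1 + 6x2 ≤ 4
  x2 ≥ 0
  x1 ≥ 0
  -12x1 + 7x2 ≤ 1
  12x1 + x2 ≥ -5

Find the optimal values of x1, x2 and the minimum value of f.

x1 = 4/9, x2 = 0, minimum f = -4/9

Vertices and f = -x1 + 3x2:
  (4/9, 0) → f = -4/9
  (22/135, 19/45) → f = 149/135
  (0, 0) → f = 0
  (0, 1/7) → f = 3/7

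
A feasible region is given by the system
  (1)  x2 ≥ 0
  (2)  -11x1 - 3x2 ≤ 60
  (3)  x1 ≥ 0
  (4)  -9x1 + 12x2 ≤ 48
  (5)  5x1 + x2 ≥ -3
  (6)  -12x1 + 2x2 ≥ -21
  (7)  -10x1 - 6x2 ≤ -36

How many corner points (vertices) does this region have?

Intersecting each pair of boundary lines and keeping only the points that satisfy every inequality leaves:
  (58/21, 85/14)
  (24/29, 134/29)
  (99/46, 111/46)

3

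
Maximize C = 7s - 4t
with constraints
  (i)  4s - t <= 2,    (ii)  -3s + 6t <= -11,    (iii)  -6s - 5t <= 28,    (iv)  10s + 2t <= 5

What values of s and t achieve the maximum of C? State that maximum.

s = -9/13, t = -62/13, maximum C = 185/13

Extreme points and C = 7s - 4t:
  (1/21, -38/21) → C = 53/7
  (-9/13, -62/13) → C = 185/13
  (-113/51, -50/17) → C = -191/51

The binding constraints are 4s - t = 2 and -6s - 5t = 28.
Solving simultaneously gives s = -9/13, t = -62/13.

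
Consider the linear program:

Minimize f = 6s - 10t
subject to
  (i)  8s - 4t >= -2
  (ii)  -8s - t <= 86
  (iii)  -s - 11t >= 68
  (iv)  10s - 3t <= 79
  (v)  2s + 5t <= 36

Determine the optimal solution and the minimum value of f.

Extreme points and f = 6s - 10t:
  (-173/20, -84/5) → f = 1161/10
  (-147/46, -271/46) → f = 914/23
  (-179/34, -746/17) → f = 6923/17
  (665/113, -759/113) → f = 11580/113

s = -147/46, t = -271/46, minimum f = 914/23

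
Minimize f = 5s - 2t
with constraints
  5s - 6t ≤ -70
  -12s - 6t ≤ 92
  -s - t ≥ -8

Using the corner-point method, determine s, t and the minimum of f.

The optimum lies where -12s - 6t = 92 and -s - t = -8.
Solving simultaneously gives s = -70/3, t = 94/3.

s = -70/3, t = 94/3, minimum f = -538/3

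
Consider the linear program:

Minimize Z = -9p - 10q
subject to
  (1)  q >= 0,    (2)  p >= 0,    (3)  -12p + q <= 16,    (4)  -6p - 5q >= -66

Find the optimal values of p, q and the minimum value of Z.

Vertices and Z = -9p - 10q:
  (0, 0) → Z = 0
  (11, 0) → Z = -99
  (0, 66/5) → Z = -132

p = 0, q = 66/5, minimum Z = -132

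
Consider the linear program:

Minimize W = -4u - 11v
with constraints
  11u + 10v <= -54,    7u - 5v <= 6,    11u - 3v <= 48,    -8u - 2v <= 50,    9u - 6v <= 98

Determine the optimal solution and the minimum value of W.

u = -196/29, v = 59/29, minimum W = 135/29

Corner points and W = -4u - 11v:
  (-42/25, -444/125) → W = 5724/125
  (-196/29, 59/29) → W = 135/29
  (-119/27, -199/27) → W = 2665/27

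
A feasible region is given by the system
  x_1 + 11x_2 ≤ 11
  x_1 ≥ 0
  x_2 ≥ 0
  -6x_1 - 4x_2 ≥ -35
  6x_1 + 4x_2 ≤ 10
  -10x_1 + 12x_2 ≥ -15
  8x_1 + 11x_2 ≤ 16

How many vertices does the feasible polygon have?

6

Of the 20 pairwise boundary intersections, those satisfying every inequality are:
  (0, 1)
  (5/7, 72/77)
  (0, 0)
  (3/2, 0)
  (45/28, 5/56)
  (23/17, 8/17)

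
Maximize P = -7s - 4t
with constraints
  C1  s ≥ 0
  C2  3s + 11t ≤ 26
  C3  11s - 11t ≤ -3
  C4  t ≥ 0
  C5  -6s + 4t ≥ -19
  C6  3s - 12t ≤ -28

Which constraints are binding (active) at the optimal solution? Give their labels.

C1 and C6

Feasible corners and P = -7s - 4t:
  (0, 26/11) → P = -104/11
  (0, 7/3) → P = -28/3
  (4/69, 54/23) → P = -676/69

The maximum is at (0, 7/3). Substituting into each constraint, equality holds for C1 and C6; the remaining constraints have slack.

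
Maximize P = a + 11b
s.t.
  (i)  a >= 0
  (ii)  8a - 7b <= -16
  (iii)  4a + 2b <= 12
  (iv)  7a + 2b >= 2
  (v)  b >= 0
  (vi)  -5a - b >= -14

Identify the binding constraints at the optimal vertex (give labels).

(i) and (iii)

Corner points and P = a + 11b:
  (0, 16/7) → P = 176/7
  (0, 6) → P = 66
  (13/11, 40/11) → P = 453/11

The maximum is at (0, 6). Substituting into each constraint, equality holds for (i) and (iii); the remaining constraints have slack.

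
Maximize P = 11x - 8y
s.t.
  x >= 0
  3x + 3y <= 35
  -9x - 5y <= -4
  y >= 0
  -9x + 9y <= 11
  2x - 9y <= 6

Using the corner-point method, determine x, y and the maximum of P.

x = 111/11, y = 52/33, maximum P = 3247/33

Extreme points and P = 11x - 8y:
  (0, 4/5) → P = -32/5
  (0, 11/9) → P = -88/9
  (47/9, 58/9) → P = 53/9
  (111/11, 52/33) → P = 3247/33
  (4/9, 0) → P = 44/9
  (3, 0) → P = 33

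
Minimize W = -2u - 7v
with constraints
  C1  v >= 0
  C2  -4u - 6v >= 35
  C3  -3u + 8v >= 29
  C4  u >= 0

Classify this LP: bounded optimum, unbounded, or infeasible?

infeasible

The boundaries v = 0 and -3u + 8v = 29 meet at (-29/3, 0), but that point violates u ≥ 0. Every candidate vertex is excluded by some other constraint, so the feasible region is empty.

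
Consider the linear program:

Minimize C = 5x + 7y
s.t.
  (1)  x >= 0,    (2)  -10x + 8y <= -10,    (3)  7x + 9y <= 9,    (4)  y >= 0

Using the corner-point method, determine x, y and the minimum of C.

Feasible corners and C = 5x + 7y:
  (81/73, 10/73) → C = 475/73
  (1, 0) → C = 5
  (9/7, 0) → C = 45/7

At the optimal vertex, -10x + 8y = -10 and y = 0.
Solving simultaneously gives x = 1, y = 0.

x = 1, y = 0, minimum C = 5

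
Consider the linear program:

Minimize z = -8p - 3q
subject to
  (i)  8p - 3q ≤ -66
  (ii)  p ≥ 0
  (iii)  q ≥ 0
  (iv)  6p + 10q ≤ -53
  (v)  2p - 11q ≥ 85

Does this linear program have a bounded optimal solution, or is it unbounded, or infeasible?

infeasible

The boundaries 6p + 10q = -53 and 2p - 11q = 85 meet at (267/86, -308/43), but that point violates 8p - 3q ≤ -66. Every candidate vertex is excluded by some other constraint, so the feasible region is empty.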